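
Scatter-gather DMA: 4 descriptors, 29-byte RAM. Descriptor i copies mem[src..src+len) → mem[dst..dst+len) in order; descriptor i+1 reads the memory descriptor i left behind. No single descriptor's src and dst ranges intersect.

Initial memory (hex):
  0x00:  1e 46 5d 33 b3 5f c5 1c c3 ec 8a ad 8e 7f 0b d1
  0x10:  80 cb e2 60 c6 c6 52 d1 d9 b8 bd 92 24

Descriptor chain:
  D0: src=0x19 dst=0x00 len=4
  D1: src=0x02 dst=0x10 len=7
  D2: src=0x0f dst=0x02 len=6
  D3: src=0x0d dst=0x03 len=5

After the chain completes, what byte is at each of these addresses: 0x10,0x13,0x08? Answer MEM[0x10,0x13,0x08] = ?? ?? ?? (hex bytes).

MEM[0x10,0x13,0x08] = 92 5f c3

[0] 0x19->0x00 len=4 : b8 bd 92 24
[1] 0x02->0x10 len=7 : 92 24 b3 5f c5 1c c3
[2] 0x0f->0x02 len=6 : d1 92 24 b3 5f c5
[3] 0x0d->0x03 len=5 : 7f 0b d1 92 24
query mem[0x10]=0x92, mem[0x13]=0x5f, mem[0x08]=0xc3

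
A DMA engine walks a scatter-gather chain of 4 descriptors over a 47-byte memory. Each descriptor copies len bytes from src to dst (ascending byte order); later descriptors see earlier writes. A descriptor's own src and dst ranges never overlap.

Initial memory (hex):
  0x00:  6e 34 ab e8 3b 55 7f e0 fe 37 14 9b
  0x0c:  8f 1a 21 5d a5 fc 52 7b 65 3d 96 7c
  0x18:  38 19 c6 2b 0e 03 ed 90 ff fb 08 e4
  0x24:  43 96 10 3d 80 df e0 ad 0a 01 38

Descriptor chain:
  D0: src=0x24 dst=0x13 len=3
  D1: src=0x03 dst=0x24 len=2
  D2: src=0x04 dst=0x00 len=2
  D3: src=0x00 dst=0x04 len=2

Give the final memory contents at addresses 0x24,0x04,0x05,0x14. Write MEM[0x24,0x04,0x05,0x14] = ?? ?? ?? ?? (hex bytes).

D0: mem[0x13..0x15] <- [43 96 10]
D1: mem[0x24..0x25] <- [e8 3b]
D2: mem[0x00..0x01] <- [3b 55]
D3: mem[0x04..0x05] <- [3b 55]
query mem[0x24]=0xe8, mem[0x04]=0x3b, mem[0x05]=0x55, mem[0x14]=0x96

MEM[0x24,0x04,0x05,0x14] = e8 3b 55 96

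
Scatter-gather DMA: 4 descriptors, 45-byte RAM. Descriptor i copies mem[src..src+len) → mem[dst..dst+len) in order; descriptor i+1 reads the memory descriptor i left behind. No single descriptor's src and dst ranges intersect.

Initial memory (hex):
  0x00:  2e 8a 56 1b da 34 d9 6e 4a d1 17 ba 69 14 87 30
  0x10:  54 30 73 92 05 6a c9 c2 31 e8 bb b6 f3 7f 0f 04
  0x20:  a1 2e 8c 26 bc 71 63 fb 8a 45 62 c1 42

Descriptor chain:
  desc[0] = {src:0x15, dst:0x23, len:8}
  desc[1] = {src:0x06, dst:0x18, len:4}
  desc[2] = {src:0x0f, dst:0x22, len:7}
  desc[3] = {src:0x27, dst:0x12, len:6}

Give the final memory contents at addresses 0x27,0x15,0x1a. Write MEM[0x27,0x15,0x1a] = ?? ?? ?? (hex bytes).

D0: mem[0x23..0x2a] <- [6a c9 c2 31 e8 bb b6 f3]
D1: mem[0x18..0x1b] <- [d9 6e 4a d1]
D2: mem[0x22..0x28] <- [30 54 30 73 92 05 6a]
D3: mem[0x12..0x17] <- [05 6a b6 f3 c1 42]
query mem[0x27]=0x05, mem[0x15]=0xf3, mem[0x1a]=0x4a

MEM[0x27,0x15,0x1a] = 05 f3 4a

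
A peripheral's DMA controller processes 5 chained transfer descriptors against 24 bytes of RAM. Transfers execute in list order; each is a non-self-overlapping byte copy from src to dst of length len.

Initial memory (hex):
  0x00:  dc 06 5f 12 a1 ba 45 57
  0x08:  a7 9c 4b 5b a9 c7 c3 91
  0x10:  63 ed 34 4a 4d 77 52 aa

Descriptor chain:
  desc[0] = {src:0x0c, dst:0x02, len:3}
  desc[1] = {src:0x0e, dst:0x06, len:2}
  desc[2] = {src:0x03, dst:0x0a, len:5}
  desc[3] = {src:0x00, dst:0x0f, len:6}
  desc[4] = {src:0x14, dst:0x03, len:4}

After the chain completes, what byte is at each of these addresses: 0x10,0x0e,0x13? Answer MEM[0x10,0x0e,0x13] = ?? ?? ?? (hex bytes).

  after D0: wrote 3B at 0x02 = a9c7c3
  after D1: wrote 2B at 0x06 = c391
  after D2: wrote 5B at 0x0a = c7c3bac391
  after D3: wrote 6B at 0x0f = dc06a9c7c3ba
  after D4: wrote 4B at 0x03 = ba7752aa
query mem[0x10]=0x06, mem[0x0e]=0x91, mem[0x13]=0xc3

MEM[0x10,0x0e,0x13] = 06 91 c3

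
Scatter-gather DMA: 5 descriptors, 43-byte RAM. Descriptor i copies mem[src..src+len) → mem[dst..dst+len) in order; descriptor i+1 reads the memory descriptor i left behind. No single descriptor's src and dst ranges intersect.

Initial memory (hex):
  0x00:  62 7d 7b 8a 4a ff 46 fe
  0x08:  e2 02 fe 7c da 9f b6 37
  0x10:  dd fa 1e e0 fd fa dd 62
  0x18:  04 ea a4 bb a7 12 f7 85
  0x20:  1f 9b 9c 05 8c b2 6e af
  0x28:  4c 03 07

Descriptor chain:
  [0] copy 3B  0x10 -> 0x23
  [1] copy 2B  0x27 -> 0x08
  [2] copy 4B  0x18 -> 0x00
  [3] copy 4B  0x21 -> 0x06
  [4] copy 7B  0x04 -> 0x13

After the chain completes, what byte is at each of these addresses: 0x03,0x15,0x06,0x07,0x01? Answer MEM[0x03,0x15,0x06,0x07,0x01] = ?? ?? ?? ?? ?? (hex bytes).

MEM[0x03,0x15,0x06,0x07,0x01] = bb 9b 9b 9c ea

#0 dst[0x23+3] := {0xdd,0xfa,0x1e}
#1 dst[0x08+2] := {0xaf,0x4c}
#2 dst[0x00+4] := {0x04,0xea,0xa4,0xbb}
#3 dst[0x06+4] := {0x9b,0x9c,0xdd,0xfa}
#4 dst[0x13+7] := {0x4a,0xff,0x9b,0x9c,0xdd,0xfa,0xfe}
query mem[0x03]=0xbb, mem[0x15]=0x9b, mem[0x06]=0x9b, mem[0x07]=0x9c, mem[0x01]=0xea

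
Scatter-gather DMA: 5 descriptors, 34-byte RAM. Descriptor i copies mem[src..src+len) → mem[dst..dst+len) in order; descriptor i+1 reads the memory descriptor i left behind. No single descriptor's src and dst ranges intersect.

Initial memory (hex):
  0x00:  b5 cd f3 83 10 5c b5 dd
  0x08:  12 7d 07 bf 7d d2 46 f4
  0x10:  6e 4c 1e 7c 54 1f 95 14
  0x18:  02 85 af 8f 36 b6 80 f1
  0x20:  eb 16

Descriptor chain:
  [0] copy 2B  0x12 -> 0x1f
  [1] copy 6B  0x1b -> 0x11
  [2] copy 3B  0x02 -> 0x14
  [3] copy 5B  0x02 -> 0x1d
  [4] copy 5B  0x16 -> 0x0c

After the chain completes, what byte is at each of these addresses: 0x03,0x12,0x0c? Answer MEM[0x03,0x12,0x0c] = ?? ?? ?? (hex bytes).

MEM[0x03,0x12,0x0c] = 83 36 10

D0: mem[0x1f..0x20] <- [1e 7c]
D1: mem[0x11..0x16] <- [8f 36 b6 80 1e 7c]
D2: mem[0x14..0x16] <- [f3 83 10]
D3: mem[0x1d..0x21] <- [f3 83 10 5c b5]
D4: mem[0x0c..0x10] <- [10 14 02 85 af]
query mem[0x03]=0x83, mem[0x12]=0x36, mem[0x0c]=0x10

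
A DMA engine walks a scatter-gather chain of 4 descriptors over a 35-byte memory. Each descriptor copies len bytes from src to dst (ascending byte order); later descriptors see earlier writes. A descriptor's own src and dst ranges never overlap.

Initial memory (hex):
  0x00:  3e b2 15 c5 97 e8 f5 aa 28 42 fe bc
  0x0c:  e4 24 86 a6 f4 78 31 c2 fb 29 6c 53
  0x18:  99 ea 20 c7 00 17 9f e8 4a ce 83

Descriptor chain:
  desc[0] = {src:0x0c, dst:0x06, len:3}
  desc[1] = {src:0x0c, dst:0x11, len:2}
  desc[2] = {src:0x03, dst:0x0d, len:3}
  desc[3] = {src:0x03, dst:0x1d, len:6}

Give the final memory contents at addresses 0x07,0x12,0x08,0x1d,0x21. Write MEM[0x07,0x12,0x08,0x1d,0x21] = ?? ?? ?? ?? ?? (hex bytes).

MEM[0x07,0x12,0x08,0x1d,0x21] = 24 24 86 c5 24

  after D0: wrote 3B at 0x06 = e42486
  after D1: wrote 2B at 0x11 = e424
  after D2: wrote 3B at 0x0d = c597e8
  after D3: wrote 6B at 0x1d = c597e8e42486
query mem[0x07]=0x24, mem[0x12]=0x24, mem[0x08]=0x86, mem[0x1d]=0xc5, mem[0x21]=0x24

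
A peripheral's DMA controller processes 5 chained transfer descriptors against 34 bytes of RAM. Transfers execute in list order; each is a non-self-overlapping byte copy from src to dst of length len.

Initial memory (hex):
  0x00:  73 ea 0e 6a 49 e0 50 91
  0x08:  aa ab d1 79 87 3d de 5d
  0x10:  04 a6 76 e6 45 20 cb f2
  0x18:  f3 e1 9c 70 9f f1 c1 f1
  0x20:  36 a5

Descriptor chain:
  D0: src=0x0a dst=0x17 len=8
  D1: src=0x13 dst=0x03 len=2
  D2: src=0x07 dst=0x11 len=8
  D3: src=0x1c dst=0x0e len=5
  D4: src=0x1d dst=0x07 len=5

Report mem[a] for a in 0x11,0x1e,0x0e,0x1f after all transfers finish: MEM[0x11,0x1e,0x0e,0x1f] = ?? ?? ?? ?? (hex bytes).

[0] 0x0a->0x17 len=8 : d1 79 87 3d de 5d 04 a6
[1] 0x13->0x03 len=2 : e6 45
[2] 0x07->0x11 len=8 : 91 aa ab d1 79 87 3d de
[3] 0x1c->0x0e len=5 : 5d 04 a6 f1 36
[4] 0x1d->0x07 len=5 : 04 a6 f1 36 a5
query mem[0x11]=0xf1, mem[0x1e]=0xa6, mem[0x0e]=0x5d, mem[0x1f]=0xf1

MEM[0x11,0x1e,0x0e,0x1f] = f1 a6 5d f1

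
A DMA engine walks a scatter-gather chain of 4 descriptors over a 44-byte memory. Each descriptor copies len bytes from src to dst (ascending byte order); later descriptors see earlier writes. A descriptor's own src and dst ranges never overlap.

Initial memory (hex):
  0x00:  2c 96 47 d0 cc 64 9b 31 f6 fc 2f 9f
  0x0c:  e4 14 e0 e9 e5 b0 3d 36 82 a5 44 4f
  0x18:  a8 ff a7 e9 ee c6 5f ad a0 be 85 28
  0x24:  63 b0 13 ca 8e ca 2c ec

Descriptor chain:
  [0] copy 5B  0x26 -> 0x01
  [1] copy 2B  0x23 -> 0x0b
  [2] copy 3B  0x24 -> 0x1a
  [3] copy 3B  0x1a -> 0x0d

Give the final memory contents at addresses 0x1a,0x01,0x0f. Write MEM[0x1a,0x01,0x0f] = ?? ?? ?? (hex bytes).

[0] 0x26->0x01 len=5 : 13 ca 8e ca 2c
[1] 0x23->0x0b len=2 : 28 63
[2] 0x24->0x1a len=3 : 63 b0 13
[3] 0x1a->0x0d len=3 : 63 b0 13
query mem[0x1a]=0x63, mem[0x01]=0x13, mem[0x0f]=0x13

MEM[0x1a,0x01,0x0f] = 63 13 13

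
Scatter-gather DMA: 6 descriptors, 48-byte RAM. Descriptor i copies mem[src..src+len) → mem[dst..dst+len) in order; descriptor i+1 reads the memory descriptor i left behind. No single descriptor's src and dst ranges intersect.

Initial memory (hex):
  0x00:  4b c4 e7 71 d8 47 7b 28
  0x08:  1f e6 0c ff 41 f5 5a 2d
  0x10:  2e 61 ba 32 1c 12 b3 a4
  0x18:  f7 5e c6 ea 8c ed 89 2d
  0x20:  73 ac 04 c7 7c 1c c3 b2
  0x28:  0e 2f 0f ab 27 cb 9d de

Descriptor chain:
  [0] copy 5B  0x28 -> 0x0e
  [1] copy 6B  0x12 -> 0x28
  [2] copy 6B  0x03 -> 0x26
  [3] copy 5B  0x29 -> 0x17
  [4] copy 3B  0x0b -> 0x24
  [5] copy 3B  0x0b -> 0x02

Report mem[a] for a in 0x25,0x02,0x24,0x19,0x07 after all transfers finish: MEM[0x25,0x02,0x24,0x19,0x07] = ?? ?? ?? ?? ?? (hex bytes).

MEM[0x25,0x02,0x24,0x19,0x07] = 41 ff ff 1f 28

[0] 0x28->0x0e len=5 : 0e 2f 0f ab 27
[1] 0x12->0x28 len=6 : 27 32 1c 12 b3 a4
[2] 0x03->0x26 len=6 : 71 d8 47 7b 28 1f
[3] 0x29->0x17 len=5 : 7b 28 1f b3 a4
[4] 0x0b->0x24 len=3 : ff 41 f5
[5] 0x0b->0x02 len=3 : ff 41 f5
query mem[0x25]=0x41, mem[0x02]=0xff, mem[0x24]=0xff, mem[0x19]=0x1f, mem[0x07]=0x28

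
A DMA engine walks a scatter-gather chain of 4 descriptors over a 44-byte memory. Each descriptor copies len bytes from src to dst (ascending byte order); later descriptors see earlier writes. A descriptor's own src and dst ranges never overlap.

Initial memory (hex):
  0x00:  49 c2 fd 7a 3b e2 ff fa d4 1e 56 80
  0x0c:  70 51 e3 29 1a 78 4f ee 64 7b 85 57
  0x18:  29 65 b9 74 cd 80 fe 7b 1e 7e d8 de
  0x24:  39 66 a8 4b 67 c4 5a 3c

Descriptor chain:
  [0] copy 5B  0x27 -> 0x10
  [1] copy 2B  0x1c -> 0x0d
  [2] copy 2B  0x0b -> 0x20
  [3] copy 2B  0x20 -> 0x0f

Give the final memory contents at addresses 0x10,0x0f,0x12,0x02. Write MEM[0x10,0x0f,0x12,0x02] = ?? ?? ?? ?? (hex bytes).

MEM[0x10,0x0f,0x12,0x02] = 70 80 c4 fd

#0 dst[0x10+5] := {0x4b,0x67,0xc4,0x5a,0x3c}
#1 dst[0x0d+2] := {0xcd,0x80}
#2 dst[0x20+2] := {0x80,0x70}
#3 dst[0x0f+2] := {0x80,0x70}
query mem[0x10]=0x70, mem[0x0f]=0x80, mem[0x12]=0xc4, mem[0x02]=0xfd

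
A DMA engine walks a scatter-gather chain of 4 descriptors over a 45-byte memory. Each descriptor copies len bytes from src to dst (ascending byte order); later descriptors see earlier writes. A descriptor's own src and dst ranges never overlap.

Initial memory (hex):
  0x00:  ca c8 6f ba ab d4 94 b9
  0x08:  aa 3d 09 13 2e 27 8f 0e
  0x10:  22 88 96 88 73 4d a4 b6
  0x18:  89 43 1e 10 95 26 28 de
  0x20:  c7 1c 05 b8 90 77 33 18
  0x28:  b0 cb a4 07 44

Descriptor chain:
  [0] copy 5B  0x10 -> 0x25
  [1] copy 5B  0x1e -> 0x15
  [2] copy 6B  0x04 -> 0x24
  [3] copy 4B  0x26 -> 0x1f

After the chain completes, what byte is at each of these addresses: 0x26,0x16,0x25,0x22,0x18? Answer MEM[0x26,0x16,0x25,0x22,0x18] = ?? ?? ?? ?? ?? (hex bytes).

  after D0: wrote 5B at 0x25 = 2288968873
  after D1: wrote 5B at 0x15 = 28dec71c05
  after D2: wrote 6B at 0x24 = abd494b9aa3d
  after D3: wrote 4B at 0x1f = 94b9aa3d
query mem[0x26]=0x94, mem[0x16]=0xde, mem[0x25]=0xd4, mem[0x22]=0x3d, mem[0x18]=0x1c

MEM[0x26,0x16,0x25,0x22,0x18] = 94 de d4 3d 1c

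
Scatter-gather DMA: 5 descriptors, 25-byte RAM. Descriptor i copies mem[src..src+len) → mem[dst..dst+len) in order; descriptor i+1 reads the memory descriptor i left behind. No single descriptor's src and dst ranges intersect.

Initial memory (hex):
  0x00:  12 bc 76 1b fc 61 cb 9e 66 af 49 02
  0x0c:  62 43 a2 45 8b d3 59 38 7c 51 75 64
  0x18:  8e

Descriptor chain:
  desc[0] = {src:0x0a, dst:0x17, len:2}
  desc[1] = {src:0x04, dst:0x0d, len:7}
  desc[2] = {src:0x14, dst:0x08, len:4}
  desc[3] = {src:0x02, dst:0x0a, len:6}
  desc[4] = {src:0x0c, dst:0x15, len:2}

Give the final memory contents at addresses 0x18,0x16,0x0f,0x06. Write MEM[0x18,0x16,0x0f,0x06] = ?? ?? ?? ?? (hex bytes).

[0] 0x0a->0x17 len=2 : 49 02
[1] 0x04->0x0d len=7 : fc 61 cb 9e 66 af 49
[2] 0x14->0x08 len=4 : 7c 51 75 49
[3] 0x02->0x0a len=6 : 76 1b fc 61 cb 9e
[4] 0x0c->0x15 len=2 : fc 61
query mem[0x18]=0x02, mem[0x16]=0x61, mem[0x0f]=0x9e, mem[0x06]=0xcb

MEM[0x18,0x16,0x0f,0x06] = 02 61 9e cb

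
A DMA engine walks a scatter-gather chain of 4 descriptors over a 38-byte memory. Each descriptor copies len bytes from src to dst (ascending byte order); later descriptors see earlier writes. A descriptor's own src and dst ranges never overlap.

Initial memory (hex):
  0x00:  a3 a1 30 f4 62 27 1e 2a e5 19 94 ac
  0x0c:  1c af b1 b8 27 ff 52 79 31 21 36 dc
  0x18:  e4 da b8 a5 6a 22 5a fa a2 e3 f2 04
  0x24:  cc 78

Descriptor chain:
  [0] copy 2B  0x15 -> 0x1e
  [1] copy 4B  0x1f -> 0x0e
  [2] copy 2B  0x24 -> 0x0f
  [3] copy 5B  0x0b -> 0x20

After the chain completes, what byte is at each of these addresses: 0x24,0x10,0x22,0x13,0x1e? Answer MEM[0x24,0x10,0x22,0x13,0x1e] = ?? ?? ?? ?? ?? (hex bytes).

MEM[0x24,0x10,0x22,0x13,0x1e] = cc 78 af 79 21

#0 dst[0x1e+2] := {0x21,0x36}
#1 dst[0x0e+4] := {0x36,0xa2,0xe3,0xf2}
#2 dst[0x0f+2] := {0xcc,0x78}
#3 dst[0x20+5] := {0xac,0x1c,0xaf,0x36,0xcc}
query mem[0x24]=0xcc, mem[0x10]=0x78, mem[0x22]=0xaf, mem[0x13]=0x79, mem[0x1e]=0x21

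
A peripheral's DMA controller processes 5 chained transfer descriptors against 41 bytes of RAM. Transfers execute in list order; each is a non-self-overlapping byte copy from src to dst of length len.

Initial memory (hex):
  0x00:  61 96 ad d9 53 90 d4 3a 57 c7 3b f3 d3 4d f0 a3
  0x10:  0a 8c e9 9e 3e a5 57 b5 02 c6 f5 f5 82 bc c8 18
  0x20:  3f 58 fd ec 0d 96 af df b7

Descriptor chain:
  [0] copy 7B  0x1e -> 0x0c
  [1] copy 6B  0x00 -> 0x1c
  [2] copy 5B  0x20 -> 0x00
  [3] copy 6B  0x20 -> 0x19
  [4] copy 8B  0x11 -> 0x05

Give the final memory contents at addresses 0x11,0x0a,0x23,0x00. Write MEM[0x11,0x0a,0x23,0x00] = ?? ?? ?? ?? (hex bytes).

  after D0: wrote 7B at 0x0c = c8183f58fdec0d
  after D1: wrote 6B at 0x1c = 6196add95390
  after D2: wrote 5B at 0x00 = 5390fdec0d
  after D3: wrote 6B at 0x19 = 5390fdec0d96
  after D4: wrote 8B at 0x05 = ec0d9e3ea557b502
query mem[0x11]=0xec, mem[0x0a]=0x57, mem[0x23]=0xec, mem[0x00]=0x53

MEM[0x11,0x0a,0x23,0x00] = ec 57 ec 53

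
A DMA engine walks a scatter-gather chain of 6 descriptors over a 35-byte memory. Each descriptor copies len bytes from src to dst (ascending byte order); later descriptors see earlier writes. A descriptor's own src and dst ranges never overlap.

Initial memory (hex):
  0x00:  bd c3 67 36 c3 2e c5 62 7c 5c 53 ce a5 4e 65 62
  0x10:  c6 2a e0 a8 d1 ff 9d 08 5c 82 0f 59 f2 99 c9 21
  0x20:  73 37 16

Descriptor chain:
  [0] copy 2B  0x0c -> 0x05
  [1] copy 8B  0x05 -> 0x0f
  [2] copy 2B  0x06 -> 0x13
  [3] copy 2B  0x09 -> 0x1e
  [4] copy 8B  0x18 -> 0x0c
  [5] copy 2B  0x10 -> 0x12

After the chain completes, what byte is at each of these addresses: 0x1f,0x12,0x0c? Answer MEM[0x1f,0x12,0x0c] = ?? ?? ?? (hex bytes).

MEM[0x1f,0x12,0x0c] = 53 f2 5c

  after D0: wrote 2B at 0x05 = a54e
  after D1: wrote 8B at 0x0f = a54e627c5c53cea5
  after D2: wrote 2B at 0x13 = 4e62
  after D3: wrote 2B at 0x1e = 5c53
  after D4: wrote 8B at 0x0c = 5c820f59f2995c53
  after D5: wrote 2B at 0x12 = f299
query mem[0x1f]=0x53, mem[0x12]=0xf2, mem[0x0c]=0x5c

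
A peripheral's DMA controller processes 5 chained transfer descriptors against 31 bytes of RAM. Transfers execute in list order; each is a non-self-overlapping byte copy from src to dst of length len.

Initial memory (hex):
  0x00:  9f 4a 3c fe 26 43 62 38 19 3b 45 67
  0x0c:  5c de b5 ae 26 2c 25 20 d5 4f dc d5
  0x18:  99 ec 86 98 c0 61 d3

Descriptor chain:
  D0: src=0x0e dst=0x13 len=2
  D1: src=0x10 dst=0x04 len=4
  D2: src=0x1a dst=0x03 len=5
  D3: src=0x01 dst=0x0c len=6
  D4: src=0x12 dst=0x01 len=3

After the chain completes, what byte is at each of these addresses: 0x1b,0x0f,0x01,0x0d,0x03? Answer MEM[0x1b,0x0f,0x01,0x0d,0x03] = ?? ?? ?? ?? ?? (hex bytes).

MEM[0x1b,0x0f,0x01,0x0d,0x03] = 98 98 25 3c ae

#0 dst[0x13+2] := {0xb5,0xae}
#1 dst[0x04+4] := {0x26,0x2c,0x25,0xb5}
#2 dst[0x03+5] := {0x86,0x98,0xc0,0x61,0xd3}
#3 dst[0x0c+6] := {0x4a,0x3c,0x86,0x98,0xc0,0x61}
#4 dst[0x01+3] := {0x25,0xb5,0xae}
query mem[0x1b]=0x98, mem[0x0f]=0x98, mem[0x01]=0x25, mem[0x0d]=0x3c, mem[0x03]=0xae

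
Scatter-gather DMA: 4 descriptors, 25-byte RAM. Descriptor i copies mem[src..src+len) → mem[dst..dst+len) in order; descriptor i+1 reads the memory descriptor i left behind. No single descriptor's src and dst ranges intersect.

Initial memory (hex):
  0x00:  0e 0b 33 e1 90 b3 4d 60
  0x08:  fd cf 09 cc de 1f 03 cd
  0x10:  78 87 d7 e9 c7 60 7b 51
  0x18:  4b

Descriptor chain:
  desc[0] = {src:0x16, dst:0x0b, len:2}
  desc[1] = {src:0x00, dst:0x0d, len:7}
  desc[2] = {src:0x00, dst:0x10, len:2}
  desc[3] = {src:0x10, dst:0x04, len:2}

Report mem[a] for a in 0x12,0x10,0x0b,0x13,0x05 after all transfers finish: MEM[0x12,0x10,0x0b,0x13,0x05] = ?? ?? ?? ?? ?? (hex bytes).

MEM[0x12,0x10,0x0b,0x13,0x05] = b3 0e 7b 4d 0b

  after D0: wrote 2B at 0x0b = 7b51
  after D1: wrote 7B at 0x0d = 0e0b33e190b34d
  after D2: wrote 2B at 0x10 = 0e0b
  after D3: wrote 2B at 0x04 = 0e0b
query mem[0x12]=0xb3, mem[0x10]=0x0e, mem[0x0b]=0x7b, mem[0x13]=0x4d, mem[0x05]=0x0b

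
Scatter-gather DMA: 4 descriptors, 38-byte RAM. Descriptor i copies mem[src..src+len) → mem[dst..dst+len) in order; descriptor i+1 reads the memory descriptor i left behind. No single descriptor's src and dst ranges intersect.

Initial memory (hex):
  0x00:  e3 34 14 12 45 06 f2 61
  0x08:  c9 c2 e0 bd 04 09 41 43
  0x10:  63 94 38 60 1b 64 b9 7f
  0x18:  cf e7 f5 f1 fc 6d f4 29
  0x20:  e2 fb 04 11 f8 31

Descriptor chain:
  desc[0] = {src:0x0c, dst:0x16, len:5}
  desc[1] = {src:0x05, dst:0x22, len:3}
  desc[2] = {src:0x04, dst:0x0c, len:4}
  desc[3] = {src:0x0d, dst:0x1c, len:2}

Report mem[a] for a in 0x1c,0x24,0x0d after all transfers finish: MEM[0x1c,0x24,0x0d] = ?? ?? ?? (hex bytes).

MEM[0x1c,0x24,0x0d] = 06 61 06

D0: mem[0x16..0x1a] <- [04 09 41 43 63]
D1: mem[0x22..0x24] <- [06 f2 61]
D2: mem[0x0c..0x0f] <- [45 06 f2 61]
D3: mem[0x1c..0x1d] <- [06 f2]
query mem[0x1c]=0x06, mem[0x24]=0x61, mem[0x0d]=0x06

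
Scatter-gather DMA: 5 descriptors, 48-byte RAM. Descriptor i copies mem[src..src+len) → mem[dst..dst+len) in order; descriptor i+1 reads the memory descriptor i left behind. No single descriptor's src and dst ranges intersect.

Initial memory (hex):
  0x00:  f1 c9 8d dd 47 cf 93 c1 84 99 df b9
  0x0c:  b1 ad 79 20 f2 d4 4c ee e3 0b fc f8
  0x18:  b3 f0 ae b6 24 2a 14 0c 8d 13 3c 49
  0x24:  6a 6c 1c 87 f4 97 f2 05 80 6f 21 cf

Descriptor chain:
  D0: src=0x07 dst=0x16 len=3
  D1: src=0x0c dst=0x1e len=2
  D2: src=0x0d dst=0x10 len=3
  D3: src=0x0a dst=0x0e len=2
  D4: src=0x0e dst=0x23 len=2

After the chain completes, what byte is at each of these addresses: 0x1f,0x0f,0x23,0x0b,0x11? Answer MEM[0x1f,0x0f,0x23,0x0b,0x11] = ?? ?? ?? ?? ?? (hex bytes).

MEM[0x1f,0x0f,0x23,0x0b,0x11] = ad b9 df b9 79

D0: mem[0x16..0x18] <- [c1 84 99]
D1: mem[0x1e..0x1f] <- [b1 ad]
D2: mem[0x10..0x12] <- [ad 79 20]
D3: mem[0x0e..0x0f] <- [df b9]
D4: mem[0x23..0x24] <- [df b9]
query mem[0x1f]=0xad, mem[0x0f]=0xb9, mem[0x23]=0xdf, mem[0x0b]=0xb9, mem[0x11]=0x79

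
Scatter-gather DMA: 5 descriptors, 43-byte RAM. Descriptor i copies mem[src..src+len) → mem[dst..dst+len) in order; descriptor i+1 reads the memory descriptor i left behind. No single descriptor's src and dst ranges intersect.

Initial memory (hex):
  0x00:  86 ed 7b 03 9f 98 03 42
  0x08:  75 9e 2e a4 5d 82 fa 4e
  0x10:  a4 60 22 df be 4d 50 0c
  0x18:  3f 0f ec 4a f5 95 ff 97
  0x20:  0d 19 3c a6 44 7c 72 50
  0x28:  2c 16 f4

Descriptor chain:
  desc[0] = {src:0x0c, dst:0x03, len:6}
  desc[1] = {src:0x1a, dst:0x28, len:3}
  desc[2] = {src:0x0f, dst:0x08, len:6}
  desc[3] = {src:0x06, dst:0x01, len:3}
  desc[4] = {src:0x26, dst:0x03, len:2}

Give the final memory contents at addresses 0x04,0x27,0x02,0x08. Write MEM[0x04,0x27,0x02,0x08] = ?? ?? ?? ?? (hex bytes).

D0: mem[0x03..0x08] <- [5d 82 fa 4e a4 60]
D1: mem[0x28..0x2a] <- [ec 4a f5]
D2: mem[0x08..0x0d] <- [4e a4 60 22 df be]
D3: mem[0x01..0x03] <- [4e a4 4e]
D4: mem[0x03..0x04] <- [72 50]
query mem[0x04]=0x50, mem[0x27]=0x50, mem[0x02]=0xa4, mem[0x08]=0x4e

MEM[0x04,0x27,0x02,0x08] = 50 50 a4 4e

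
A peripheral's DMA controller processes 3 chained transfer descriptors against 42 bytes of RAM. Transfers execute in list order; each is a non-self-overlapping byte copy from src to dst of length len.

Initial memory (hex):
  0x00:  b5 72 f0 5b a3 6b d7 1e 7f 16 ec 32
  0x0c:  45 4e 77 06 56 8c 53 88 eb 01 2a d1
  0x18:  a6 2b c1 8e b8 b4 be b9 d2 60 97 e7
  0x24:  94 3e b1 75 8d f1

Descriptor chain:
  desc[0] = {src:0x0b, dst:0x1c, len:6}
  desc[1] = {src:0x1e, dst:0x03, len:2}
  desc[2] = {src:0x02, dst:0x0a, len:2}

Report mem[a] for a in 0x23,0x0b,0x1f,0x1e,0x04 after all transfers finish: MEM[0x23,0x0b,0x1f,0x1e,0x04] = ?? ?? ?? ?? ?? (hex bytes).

[0] 0x0b->0x1c len=6 : 32 45 4e 77 06 56
[1] 0x1e->0x03 len=2 : 4e 77
[2] 0x02->0x0a len=2 : f0 4e
query mem[0x23]=0xe7, mem[0x0b]=0x4e, mem[0x1f]=0x77, mem[0x1e]=0x4e, mem[0x04]=0x77

MEM[0x23,0x0b,0x1f,0x1e,0x04] = e7 4e 77 4e 77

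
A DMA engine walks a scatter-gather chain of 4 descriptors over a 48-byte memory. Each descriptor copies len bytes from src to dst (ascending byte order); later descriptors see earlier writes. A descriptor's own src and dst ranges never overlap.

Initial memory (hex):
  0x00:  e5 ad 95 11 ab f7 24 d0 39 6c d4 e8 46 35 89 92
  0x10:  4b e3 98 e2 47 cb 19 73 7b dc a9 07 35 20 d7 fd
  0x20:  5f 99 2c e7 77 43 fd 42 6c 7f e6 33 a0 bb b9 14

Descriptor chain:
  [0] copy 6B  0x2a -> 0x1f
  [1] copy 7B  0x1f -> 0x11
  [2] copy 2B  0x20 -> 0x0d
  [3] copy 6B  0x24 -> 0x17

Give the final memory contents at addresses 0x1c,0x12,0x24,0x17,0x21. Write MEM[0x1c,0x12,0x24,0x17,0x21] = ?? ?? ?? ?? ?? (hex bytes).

[0] 0x2a->0x1f len=6 : e6 33 a0 bb b9 14
[1] 0x1f->0x11 len=7 : e6 33 a0 bb b9 14 43
[2] 0x20->0x0d len=2 : 33 a0
[3] 0x24->0x17 len=6 : 14 43 fd 42 6c 7f
query mem[0x1c]=0x7f, mem[0x12]=0x33, mem[0x24]=0x14, mem[0x17]=0x14, mem[0x21]=0xa0

MEM[0x1c,0x12,0x24,0x17,0x21] = 7f 33 14 14 a0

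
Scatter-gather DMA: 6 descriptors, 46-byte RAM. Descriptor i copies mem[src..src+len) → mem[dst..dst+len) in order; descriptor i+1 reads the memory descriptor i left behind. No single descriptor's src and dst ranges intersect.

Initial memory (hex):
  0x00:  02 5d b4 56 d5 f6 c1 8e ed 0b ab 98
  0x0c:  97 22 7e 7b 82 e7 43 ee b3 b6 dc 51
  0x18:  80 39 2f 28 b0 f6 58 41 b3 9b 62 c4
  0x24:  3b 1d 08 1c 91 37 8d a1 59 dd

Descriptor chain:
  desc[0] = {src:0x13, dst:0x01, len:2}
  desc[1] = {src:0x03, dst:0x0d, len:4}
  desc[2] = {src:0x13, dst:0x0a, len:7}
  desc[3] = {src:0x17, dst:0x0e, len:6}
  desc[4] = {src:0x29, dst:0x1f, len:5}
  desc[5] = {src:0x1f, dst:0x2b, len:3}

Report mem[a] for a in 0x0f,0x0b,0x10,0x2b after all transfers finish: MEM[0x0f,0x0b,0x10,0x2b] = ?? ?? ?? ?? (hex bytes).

D0: mem[0x01..0x02] <- [ee b3]
D1: mem[0x0d..0x10] <- [56 d5 f6 c1]
D2: mem[0x0a..0x10] <- [ee b3 b6 dc 51 80 39]
D3: mem[0x0e..0x13] <- [51 80 39 2f 28 b0]
D4: mem[0x1f..0x23] <- [37 8d a1 59 dd]
D5: mem[0x2b..0x2d] <- [37 8d a1]
query mem[0x0f]=0x80, mem[0x0b]=0xb3, mem[0x10]=0x39, mem[0x2b]=0x37

MEM[0x0f,0x0b,0x10,0x2b] = 80 b3 39 37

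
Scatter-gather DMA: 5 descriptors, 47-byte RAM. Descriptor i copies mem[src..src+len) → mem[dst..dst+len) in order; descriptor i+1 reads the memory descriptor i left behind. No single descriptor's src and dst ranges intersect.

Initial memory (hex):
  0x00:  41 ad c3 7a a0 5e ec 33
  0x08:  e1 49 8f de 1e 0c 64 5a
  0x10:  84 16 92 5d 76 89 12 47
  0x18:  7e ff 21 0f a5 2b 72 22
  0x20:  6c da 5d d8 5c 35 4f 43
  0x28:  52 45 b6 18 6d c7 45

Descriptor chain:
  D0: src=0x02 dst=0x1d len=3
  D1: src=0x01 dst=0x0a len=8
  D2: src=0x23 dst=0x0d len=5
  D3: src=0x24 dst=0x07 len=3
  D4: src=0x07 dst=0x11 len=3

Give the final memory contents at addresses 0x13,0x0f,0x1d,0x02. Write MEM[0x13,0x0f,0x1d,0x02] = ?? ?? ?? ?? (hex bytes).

MEM[0x13,0x0f,0x1d,0x02] = 4f 35 c3 c3

D0: mem[0x1d..0x1f] <- [c3 7a a0]
D1: mem[0x0a..0x11] <- [ad c3 7a a0 5e ec 33 e1]
D2: mem[0x0d..0x11] <- [d8 5c 35 4f 43]
D3: mem[0x07..0x09] <- [5c 35 4f]
D4: mem[0x11..0x13] <- [5c 35 4f]
query mem[0x13]=0x4f, mem[0x0f]=0x35, mem[0x1d]=0xc3, mem[0x02]=0xc3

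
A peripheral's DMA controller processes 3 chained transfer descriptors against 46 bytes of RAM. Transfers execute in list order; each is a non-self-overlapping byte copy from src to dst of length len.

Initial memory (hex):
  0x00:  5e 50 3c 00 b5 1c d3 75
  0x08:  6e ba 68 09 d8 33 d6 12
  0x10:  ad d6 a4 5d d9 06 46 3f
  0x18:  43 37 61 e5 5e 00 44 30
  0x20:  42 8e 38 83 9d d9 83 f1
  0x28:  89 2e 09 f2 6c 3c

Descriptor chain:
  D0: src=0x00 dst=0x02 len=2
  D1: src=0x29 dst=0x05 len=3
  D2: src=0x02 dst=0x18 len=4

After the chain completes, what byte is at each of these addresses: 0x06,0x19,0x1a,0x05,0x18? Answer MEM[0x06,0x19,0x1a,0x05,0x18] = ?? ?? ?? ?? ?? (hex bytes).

MEM[0x06,0x19,0x1a,0x05,0x18] = 09 50 b5 2e 5e

  after D0: wrote 2B at 0x02 = 5e50
  after D1: wrote 3B at 0x05 = 2e09f2
  after D2: wrote 4B at 0x18 = 5e50b52e
query mem[0x06]=0x09, mem[0x19]=0x50, mem[0x1a]=0xb5, mem[0x05]=0x2e, mem[0x18]=0x5e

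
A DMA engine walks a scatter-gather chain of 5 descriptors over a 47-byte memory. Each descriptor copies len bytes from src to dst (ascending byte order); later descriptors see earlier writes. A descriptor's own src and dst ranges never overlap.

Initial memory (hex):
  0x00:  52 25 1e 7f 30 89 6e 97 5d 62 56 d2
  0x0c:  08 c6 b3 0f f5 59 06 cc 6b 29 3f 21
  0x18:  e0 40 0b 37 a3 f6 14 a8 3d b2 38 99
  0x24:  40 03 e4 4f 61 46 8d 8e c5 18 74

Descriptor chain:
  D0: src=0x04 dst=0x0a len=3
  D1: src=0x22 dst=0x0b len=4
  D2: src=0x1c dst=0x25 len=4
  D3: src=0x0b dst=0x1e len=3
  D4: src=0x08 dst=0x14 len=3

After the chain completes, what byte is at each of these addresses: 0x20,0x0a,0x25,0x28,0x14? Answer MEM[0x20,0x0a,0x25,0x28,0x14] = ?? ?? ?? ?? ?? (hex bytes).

MEM[0x20,0x0a,0x25,0x28,0x14] = 40 30 a3 a8 5d

[0] 0x04->0x0a len=3 : 30 89 6e
[1] 0x22->0x0b len=4 : 38 99 40 03
[2] 0x1c->0x25 len=4 : a3 f6 14 a8
[3] 0x0b->0x1e len=3 : 38 99 40
[4] 0x08->0x14 len=3 : 5d 62 30
query mem[0x20]=0x40, mem[0x0a]=0x30, mem[0x25]=0xa3, mem[0x28]=0xa8, mem[0x14]=0x5d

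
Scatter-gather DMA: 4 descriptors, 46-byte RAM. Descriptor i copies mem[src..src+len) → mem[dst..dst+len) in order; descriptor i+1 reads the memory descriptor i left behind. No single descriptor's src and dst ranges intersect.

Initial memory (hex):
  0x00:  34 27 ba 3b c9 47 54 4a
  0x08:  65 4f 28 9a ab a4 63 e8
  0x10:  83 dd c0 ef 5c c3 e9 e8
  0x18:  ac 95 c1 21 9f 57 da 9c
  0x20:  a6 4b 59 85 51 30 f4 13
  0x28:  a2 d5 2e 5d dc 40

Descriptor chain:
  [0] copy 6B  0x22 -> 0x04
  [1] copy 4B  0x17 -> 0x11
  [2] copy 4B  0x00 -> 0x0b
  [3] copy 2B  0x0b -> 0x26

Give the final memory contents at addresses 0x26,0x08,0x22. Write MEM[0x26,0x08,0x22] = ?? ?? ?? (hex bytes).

MEM[0x26,0x08,0x22] = 34 f4 59

  after D0: wrote 6B at 0x04 = 59855130f413
  after D1: wrote 4B at 0x11 = e8ac95c1
  after D2: wrote 4B at 0x0b = 3427ba3b
  after D3: wrote 2B at 0x26 = 3427
query mem[0x26]=0x34, mem[0x08]=0xf4, mem[0x22]=0x59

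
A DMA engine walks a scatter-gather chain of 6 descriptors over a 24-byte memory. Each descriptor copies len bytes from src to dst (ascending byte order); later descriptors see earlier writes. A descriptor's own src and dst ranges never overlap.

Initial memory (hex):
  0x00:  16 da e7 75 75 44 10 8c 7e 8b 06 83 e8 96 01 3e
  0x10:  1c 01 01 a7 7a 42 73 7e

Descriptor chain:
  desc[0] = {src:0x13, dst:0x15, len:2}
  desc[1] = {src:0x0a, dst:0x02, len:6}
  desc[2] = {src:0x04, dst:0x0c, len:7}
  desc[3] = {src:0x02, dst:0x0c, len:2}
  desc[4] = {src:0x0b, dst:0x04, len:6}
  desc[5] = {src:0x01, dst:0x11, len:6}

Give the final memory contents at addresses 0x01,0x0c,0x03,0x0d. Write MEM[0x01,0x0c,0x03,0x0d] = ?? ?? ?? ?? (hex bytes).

D0: mem[0x15..0x16] <- [a7 7a]
D1: mem[0x02..0x07] <- [06 83 e8 96 01 3e]
D2: mem[0x0c..0x12] <- [e8 96 01 3e 7e 8b 06]
D3: mem[0x0c..0x0d] <- [06 83]
D4: mem[0x04..0x09] <- [83 06 83 01 3e 7e]
D5: mem[0x11..0x16] <- [da 06 83 83 06 83]
query mem[0x01]=0xda, mem[0x0c]=0x06, mem[0x03]=0x83, mem[0x0d]=0x83

MEM[0x01,0x0c,0x03,0x0d] = da 06 83 83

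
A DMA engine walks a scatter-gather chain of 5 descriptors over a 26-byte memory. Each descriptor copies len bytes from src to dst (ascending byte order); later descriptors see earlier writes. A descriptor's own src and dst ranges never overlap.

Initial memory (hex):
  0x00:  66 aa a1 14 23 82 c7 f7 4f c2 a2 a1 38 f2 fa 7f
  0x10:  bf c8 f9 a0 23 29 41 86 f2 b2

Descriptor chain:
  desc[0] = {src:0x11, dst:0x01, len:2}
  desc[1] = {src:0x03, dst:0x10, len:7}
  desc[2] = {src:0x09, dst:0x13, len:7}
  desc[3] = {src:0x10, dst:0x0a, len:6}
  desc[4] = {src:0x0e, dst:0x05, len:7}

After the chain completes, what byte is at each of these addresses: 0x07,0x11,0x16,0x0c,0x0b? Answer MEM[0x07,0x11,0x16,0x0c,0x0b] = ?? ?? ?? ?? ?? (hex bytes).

[0] 0x11->0x01 len=2 : c8 f9
[1] 0x03->0x10 len=7 : 14 23 82 c7 f7 4f c2
[2] 0x09->0x13 len=7 : c2 a2 a1 38 f2 fa 7f
[3] 0x10->0x0a len=6 : 14 23 82 c2 a2 a1
[4] 0x0e->0x05 len=7 : a2 a1 14 23 82 c2 a2
query mem[0x07]=0x14, mem[0x11]=0x23, mem[0x16]=0x38, mem[0x0c]=0x82, mem[0x0b]=0xa2

MEM[0x07,0x11,0x16,0x0c,0x0b] = 14 23 38 82 a2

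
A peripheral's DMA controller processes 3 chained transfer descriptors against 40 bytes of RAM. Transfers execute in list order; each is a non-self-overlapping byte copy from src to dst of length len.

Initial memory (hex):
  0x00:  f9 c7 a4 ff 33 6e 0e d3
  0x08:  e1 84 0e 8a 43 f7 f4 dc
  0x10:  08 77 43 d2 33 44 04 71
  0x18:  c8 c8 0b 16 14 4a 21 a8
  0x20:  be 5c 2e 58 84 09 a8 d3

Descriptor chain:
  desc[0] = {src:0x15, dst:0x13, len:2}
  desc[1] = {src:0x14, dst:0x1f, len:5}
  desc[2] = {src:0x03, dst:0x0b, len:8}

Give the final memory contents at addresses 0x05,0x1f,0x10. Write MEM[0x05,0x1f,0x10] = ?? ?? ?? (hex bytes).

D0: mem[0x13..0x14] <- [44 04]
D1: mem[0x1f..0x23] <- [04 44 04 71 c8]
D2: mem[0x0b..0x12] <- [ff 33 6e 0e d3 e1 84 0e]
query mem[0x05]=0x6e, mem[0x1f]=0x04, mem[0x10]=0xe1

MEM[0x05,0x1f,0x10] = 6e 04 e1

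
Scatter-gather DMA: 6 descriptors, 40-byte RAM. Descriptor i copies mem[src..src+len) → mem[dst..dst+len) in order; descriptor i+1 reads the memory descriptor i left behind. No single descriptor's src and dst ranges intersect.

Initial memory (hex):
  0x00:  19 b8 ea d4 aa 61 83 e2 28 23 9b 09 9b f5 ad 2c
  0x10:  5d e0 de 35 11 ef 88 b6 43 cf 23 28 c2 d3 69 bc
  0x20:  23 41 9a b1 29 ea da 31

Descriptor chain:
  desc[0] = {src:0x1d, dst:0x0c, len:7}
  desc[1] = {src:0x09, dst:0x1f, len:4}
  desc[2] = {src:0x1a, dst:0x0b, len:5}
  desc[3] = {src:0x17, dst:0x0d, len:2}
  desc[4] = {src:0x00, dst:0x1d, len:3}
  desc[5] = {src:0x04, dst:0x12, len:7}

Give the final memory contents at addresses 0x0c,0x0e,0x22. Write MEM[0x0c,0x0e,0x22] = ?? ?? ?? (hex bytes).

#0 dst[0x0c+7] := {0xd3,0x69,0xbc,0x23,0x41,0x9a,0xb1}
#1 dst[0x1f+4] := {0x23,0x9b,0x09,0xd3}
#2 dst[0x0b+5] := {0x23,0x28,0xc2,0xd3,0x69}
#3 dst[0x0d+2] := {0xb6,0x43}
#4 dst[0x1d+3] := {0x19,0xb8,0xea}
#5 dst[0x12+7] := {0xaa,0x61,0x83,0xe2,0x28,0x23,0x9b}
query mem[0x0c]=0x28, mem[0x0e]=0x43, mem[0x22]=0xd3

MEM[0x0c,0x0e,0x22] = 28 43 d3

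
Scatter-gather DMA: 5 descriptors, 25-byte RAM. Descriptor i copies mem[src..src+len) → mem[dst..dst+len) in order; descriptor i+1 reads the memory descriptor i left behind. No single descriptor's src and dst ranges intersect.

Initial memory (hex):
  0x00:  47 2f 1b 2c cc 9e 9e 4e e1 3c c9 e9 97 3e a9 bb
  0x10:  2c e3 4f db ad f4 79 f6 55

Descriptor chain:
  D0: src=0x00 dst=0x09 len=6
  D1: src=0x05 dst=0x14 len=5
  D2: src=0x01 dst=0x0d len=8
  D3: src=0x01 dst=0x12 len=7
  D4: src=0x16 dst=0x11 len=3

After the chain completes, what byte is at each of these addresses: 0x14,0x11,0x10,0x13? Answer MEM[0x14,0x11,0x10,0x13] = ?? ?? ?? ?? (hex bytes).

[0] 0x00->0x09 len=6 : 47 2f 1b 2c cc 9e
[1] 0x05->0x14 len=5 : 9e 9e 4e e1 47
[2] 0x01->0x0d len=8 : 2f 1b 2c cc 9e 9e 4e e1
[3] 0x01->0x12 len=7 : 2f 1b 2c cc 9e 9e 4e
[4] 0x16->0x11 len=3 : 9e 9e 4e
query mem[0x14]=0x2c, mem[0x11]=0x9e, mem[0x10]=0xcc, mem[0x13]=0x4e

MEM[0x14,0x11,0x10,0x13] = 2c 9e cc 4e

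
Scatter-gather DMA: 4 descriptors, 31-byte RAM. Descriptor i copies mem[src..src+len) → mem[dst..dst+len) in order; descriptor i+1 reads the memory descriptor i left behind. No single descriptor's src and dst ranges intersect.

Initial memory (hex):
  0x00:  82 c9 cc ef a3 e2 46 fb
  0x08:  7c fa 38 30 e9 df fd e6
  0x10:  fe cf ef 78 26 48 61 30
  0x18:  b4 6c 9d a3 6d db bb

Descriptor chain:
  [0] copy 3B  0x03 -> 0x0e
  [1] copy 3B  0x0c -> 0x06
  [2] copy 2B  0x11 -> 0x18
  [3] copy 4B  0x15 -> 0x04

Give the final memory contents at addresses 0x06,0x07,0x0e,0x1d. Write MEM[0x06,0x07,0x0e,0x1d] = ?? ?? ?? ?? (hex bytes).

[0] 0x03->0x0e len=3 : ef a3 e2
[1] 0x0c->0x06 len=3 : e9 df ef
[2] 0x11->0x18 len=2 : cf ef
[3] 0x15->0x04 len=4 : 48 61 30 cf
query mem[0x06]=0x30, mem[0x07]=0xcf, mem[0x0e]=0xef, mem[0x1d]=0xdb

MEM[0x06,0x07,0x0e,0x1d] = 30 cf ef db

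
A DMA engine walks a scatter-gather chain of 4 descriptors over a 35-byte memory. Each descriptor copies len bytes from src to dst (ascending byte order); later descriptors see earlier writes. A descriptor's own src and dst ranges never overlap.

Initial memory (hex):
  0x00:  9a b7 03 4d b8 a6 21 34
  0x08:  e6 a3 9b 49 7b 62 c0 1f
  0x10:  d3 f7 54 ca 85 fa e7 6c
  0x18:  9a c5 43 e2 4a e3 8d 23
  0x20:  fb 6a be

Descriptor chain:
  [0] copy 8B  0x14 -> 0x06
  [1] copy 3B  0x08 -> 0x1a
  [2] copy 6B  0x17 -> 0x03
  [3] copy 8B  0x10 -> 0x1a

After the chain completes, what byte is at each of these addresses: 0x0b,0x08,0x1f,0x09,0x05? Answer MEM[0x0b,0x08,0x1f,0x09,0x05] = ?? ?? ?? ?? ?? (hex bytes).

D0: mem[0x06..0x0d] <- [85 fa e7 6c 9a c5 43 e2]
D1: mem[0x1a..0x1c] <- [e7 6c 9a]
D2: mem[0x03..0x08] <- [6c 9a c5 e7 6c 9a]
D3: mem[0x1a..0x21] <- [d3 f7 54 ca 85 fa e7 6c]
query mem[0x0b]=0xc5, mem[0x08]=0x9a, mem[0x1f]=0xfa, mem[0x09]=0x6c, mem[0x05]=0xc5

MEM[0x0b,0x08,0x1f,0x09,0x05] = c5 9a fa 6c c5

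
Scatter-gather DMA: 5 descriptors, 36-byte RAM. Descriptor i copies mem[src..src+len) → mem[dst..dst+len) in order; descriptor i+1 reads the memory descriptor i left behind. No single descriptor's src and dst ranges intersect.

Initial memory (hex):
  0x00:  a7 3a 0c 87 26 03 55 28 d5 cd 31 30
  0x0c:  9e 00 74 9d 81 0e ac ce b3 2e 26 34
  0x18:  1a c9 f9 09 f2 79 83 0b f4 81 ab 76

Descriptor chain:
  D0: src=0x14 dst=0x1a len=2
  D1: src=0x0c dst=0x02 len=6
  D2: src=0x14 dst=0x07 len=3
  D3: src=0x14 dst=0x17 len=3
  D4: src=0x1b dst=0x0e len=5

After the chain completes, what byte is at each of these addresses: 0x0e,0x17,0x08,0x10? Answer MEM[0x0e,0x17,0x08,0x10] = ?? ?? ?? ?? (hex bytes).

MEM[0x0e,0x17,0x08,0x10] = 2e b3 2e 79

D0: mem[0x1a..0x1b] <- [b3 2e]
D1: mem[0x02..0x07] <- [9e 00 74 9d 81 0e]
D2: mem[0x07..0x09] <- [b3 2e 26]
D3: mem[0x17..0x19] <- [b3 2e 26]
D4: mem[0x0e..0x12] <- [2e f2 79 83 0b]
query mem[0x0e]=0x2e, mem[0x17]=0xb3, mem[0x08]=0x2e, mem[0x10]=0x79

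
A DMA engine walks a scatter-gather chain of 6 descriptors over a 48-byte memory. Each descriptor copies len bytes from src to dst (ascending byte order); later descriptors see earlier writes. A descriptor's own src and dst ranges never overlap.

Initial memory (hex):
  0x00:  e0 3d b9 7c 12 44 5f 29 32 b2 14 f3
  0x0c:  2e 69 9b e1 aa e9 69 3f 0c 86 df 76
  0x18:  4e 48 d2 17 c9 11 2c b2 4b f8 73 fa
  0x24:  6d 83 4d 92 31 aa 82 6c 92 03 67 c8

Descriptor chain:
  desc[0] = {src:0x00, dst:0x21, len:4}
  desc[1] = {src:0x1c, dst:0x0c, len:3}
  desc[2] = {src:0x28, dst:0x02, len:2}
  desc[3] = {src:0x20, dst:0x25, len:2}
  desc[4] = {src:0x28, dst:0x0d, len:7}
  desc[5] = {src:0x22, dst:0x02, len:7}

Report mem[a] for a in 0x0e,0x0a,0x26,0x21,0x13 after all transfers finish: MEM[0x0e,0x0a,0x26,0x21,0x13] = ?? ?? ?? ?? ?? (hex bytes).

MEM[0x0e,0x0a,0x26,0x21,0x13] = aa 14 e0 e0 67

#0 dst[0x21+4] := {0xe0,0x3d,0xb9,0x7c}
#1 dst[0x0c+3] := {0xc9,0x11,0x2c}
#2 dst[0x02+2] := {0x31,0xaa}
#3 dst[0x25+2] := {0x4b,0xe0}
#4 dst[0x0d+7] := {0x31,0xaa,0x82,0x6c,0x92,0x03,0x67}
#5 dst[0x02+7] := {0x3d,0xb9,0x7c,0x4b,0xe0,0x92,0x31}
query mem[0x0e]=0xaa, mem[0x0a]=0x14, mem[0x26]=0xe0, mem[0x21]=0xe0, mem[0x13]=0x67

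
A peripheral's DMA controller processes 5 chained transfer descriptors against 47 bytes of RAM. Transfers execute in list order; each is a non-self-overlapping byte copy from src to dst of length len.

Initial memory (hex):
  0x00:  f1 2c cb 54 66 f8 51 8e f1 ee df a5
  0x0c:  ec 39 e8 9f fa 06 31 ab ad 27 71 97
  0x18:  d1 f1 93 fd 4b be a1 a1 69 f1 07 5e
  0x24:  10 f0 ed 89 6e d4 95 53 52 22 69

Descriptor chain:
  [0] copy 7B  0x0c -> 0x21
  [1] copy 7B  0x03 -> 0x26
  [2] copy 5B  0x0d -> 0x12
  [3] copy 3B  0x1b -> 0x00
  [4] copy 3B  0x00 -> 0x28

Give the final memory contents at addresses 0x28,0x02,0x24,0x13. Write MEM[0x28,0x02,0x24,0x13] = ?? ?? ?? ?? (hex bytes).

  after D0: wrote 7B at 0x21 = ec39e89ffa0631
  after D1: wrote 7B at 0x26 = 5466f8518ef1ee
  after D2: wrote 5B at 0x12 = 39e89ffa06
  after D3: wrote 3B at 0x00 = fd4bbe
  after D4: wrote 3B at 0x28 = fd4bbe
query mem[0x28]=0xfd, mem[0x02]=0xbe, mem[0x24]=0x9f, mem[0x13]=0xe8

MEM[0x28,0x02,0x24,0x13] = fd be 9f e8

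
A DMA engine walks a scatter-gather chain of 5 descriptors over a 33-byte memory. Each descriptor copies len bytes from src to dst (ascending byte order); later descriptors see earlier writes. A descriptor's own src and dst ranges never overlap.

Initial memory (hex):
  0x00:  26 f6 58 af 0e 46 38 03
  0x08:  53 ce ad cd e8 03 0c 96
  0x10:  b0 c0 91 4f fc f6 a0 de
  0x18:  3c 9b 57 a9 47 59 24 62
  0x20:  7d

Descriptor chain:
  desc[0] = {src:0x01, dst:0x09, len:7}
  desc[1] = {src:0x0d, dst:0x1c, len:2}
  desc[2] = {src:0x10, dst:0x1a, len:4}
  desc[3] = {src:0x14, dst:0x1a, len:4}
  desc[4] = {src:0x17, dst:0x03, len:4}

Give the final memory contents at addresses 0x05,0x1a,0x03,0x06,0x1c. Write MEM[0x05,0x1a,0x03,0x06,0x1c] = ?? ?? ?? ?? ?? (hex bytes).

MEM[0x05,0x1a,0x03,0x06,0x1c] = 9b fc de fc a0

D0: mem[0x09..0x0f] <- [f6 58 af 0e 46 38 03]
D1: mem[0x1c..0x1d] <- [46 38]
D2: mem[0x1a..0x1d] <- [b0 c0 91 4f]
D3: mem[0x1a..0x1d] <- [fc f6 a0 de]
D4: mem[0x03..0x06] <- [de 3c 9b fc]
query mem[0x05]=0x9b, mem[0x1a]=0xfc, mem[0x03]=0xde, mem[0x06]=0xfc, mem[0x1c]=0xa0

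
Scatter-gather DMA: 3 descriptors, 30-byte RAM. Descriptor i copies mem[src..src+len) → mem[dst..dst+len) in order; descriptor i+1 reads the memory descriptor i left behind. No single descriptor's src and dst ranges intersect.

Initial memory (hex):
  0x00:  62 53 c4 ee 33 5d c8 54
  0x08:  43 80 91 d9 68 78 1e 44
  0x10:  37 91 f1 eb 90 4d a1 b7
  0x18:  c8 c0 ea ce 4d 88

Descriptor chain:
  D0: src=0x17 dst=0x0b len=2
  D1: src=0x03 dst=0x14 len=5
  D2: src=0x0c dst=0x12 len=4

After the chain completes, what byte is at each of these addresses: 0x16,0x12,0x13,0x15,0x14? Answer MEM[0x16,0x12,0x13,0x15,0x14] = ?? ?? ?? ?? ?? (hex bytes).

  after D0: wrote 2B at 0x0b = b7c8
  after D1: wrote 5B at 0x14 = ee335dc854
  after D2: wrote 4B at 0x12 = c8781e44
query mem[0x16]=0x5d, mem[0x12]=0xc8, mem[0x13]=0x78, mem[0x15]=0x44, mem[0x14]=0x1e

MEM[0x16,0x12,0x13,0x15,0x14] = 5d c8 78 44 1e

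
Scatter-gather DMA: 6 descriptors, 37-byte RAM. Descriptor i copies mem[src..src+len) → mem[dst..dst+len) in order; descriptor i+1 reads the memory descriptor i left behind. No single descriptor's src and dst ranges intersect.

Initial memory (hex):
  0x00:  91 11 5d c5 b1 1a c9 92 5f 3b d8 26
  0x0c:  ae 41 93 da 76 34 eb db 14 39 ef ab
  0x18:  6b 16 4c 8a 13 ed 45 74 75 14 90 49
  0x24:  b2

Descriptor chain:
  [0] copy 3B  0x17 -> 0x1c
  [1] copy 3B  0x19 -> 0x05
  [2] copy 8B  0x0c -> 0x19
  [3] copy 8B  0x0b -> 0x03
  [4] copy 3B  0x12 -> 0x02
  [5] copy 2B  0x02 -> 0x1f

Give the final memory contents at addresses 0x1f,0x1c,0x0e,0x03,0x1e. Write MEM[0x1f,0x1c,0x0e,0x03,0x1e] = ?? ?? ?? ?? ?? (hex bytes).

MEM[0x1f,0x1c,0x0e,0x03,0x1e] = eb da 93 db 34

[0] 0x17->0x1c len=3 : ab 6b 16
[1] 0x19->0x05 len=3 : 16 4c 8a
[2] 0x0c->0x19 len=8 : ae 41 93 da 76 34 eb db
[3] 0x0b->0x03 len=8 : 26 ae 41 93 da 76 34 eb
[4] 0x12->0x02 len=3 : eb db 14
[5] 0x02->0x1f len=2 : eb db
query mem[0x1f]=0xeb, mem[0x1c]=0xda, mem[0x0e]=0x93, mem[0x03]=0xdb, mem[0x1e]=0x34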